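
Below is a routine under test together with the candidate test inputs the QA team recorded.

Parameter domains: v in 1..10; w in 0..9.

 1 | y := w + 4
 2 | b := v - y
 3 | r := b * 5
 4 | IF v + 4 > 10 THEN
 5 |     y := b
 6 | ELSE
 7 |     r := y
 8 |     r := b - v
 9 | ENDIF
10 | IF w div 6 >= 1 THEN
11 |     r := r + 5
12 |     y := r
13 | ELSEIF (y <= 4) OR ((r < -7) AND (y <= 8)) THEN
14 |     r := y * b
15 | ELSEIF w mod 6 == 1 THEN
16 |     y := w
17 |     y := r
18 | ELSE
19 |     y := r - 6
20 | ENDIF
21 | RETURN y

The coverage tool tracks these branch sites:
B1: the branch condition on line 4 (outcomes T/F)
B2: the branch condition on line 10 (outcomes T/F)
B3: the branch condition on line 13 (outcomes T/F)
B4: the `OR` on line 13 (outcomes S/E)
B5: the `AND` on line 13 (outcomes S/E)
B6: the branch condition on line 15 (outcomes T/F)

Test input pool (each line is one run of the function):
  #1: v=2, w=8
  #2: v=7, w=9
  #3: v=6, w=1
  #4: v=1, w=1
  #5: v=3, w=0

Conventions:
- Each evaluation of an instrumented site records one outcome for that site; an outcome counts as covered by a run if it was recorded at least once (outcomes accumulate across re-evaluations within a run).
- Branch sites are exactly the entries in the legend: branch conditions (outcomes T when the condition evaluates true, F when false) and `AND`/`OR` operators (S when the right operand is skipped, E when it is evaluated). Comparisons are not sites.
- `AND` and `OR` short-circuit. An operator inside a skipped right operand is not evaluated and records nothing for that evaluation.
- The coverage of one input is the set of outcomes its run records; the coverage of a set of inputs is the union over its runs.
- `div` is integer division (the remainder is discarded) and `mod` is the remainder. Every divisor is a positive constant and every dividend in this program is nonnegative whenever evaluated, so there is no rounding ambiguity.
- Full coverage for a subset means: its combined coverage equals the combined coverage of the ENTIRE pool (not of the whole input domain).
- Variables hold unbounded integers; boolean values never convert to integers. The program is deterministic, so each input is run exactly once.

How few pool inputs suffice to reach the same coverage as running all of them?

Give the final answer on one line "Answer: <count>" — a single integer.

test 1 (v=2, w=8) fires B1->F, B2->T; hits B1=F, B2=T
test 2 (v=7, w=9) fires B1->T, B2->T; hits B1=T, B2=T
test 3 (v=6, w=1) fires B1->F, B2->F, B4->E, B5->S, B3->F, B6->T; hits B1=F, B2=F, B3=F, B4=E, B5=S, B6=T
test 4 (v=1, w=1) fires B1->F, B2->F, B4->E, B5->S, B3->F, B6->T; hits B1=F, B2=F, B3=F, B4=E, B5=S, B6=T
test 5 (v=3, w=0) fires B1->F, B2->F, B4->S, B3->T; hits B1=F, B2=F, B3=T, B4=S
union over all inputs: B1=T, B1=F, B2=T, B2=F, B3=T, B3=F, B4=S, B4=E, B5=S, B6=T (10 outcomes)
size 1 is not enough: best union over all size-1 subsets is 6/10
size 2 is not enough: best union over all size-2 subsets is 8/10
at size 3, {2, 3, 5} reaches all 10 outcomes; every lexicographically earlier size-3 subset fails

Answer: 3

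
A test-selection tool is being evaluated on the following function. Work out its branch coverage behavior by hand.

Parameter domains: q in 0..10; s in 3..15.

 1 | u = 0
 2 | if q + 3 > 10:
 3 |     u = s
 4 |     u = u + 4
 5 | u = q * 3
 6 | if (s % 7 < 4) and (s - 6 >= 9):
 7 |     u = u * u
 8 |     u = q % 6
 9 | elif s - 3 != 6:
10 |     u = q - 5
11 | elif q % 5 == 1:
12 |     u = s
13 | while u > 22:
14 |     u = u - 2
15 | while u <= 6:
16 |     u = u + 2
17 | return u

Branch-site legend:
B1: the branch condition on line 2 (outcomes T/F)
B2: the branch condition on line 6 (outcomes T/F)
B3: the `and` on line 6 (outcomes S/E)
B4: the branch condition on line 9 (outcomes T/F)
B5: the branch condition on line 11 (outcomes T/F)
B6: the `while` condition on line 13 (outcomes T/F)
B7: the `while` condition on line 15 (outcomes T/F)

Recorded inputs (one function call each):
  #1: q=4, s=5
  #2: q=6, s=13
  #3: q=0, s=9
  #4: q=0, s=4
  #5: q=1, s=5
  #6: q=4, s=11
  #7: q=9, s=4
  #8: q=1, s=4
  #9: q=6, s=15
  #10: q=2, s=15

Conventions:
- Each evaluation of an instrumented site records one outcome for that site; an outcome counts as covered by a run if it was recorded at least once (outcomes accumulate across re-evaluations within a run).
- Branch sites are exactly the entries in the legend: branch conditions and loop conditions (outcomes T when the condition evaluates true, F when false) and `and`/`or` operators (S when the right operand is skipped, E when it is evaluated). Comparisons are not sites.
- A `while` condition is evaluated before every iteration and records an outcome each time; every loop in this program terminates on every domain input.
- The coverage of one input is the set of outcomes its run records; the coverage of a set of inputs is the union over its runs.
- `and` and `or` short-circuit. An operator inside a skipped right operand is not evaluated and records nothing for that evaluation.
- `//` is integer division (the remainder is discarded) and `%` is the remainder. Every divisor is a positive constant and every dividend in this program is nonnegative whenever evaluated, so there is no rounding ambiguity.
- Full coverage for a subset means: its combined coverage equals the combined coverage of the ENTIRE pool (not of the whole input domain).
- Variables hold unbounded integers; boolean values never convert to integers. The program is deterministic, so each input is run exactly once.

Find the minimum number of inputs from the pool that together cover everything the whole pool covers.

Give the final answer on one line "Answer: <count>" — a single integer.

test 1 (q=4, s=5) fires B1->F, B3->S, B2->F, B4->T, B6->F, B7->T, B7->T, B7->T, B7->T, B7->F; hits B1=F, B2=F, B3=S, B4=T, B6=F, B7=T, B7=F
test 2 (q=6, s=13) fires B1->F, B3->S, B2->F, B4->T, B6->F, B7->T, B7->T, B7->T, B7->F; hits B1=F, B2=F, B3=S, B4=T, B6=F, B7=T, B7=F
test 3 (q=0, s=9) fires B1->F, B3->E, B2->F, B4->F, B5->F, B6->F, B7->T, B7->T, B7->T, B7->T, B7->F; hits B1=F, B2=F, B3=E, B4=F, B5=F, B6=F, B7=T, B7=F
test 4 (q=0, s=4) fires B1->F, B3->S, B2->F, B4->T, B6->F, B7->T, B7->T, B7->T, B7->T, B7->T, B7->T, B7->F; hits B1=F, B2=F, B3=S, B4=T, B6=F, B7=T, B7=F
test 5 (q=1, s=5) fires B1->F, B3->S, B2->F, B4->T, B6->F, B7->T, B7->T, B7->T, B7->T, B7->T, B7->T, B7->F; hits B1=F, B2=F, B3=S, B4=T, B6=F, B7=T, B7=F
test 6 (q=4, s=11) fires B1->F, B3->S, B2->F, B4->T, B6->F, B7->T, B7->T, B7->T, B7->T, B7->F; hits B1=F, B2=F, B3=S, B4=T, B6=F, B7=T, B7=F
test 7 (q=9, s=4) fires B1->T, B3->S, B2->F, B4->T, B6->F, B7->T, B7->T, B7->F; hits B1=T, B2=F, B3=S, B4=T, B6=F, B7=T, B7=F
test 8 (q=1, s=4) fires B1->F, B3->S, B2->F, B4->T, B6->F, B7->T, B7->T, B7->T, B7->T, B7->T, B7->T, B7->F; hits B1=F, B2=F, B3=S, B4=T, B6=F, B7=T, B7=F
test 9 (q=6, s=15) fires B1->F, B3->E, B2->T, B6->F, B7->T, B7->T, B7->T, B7->T, B7->F; hits B1=F, B2=T, B3=E, B6=F, B7=T, B7=F
test 10 (q=2, s=15) fires B1->F, B3->E, B2->T, B6->F, B7->T, B7->T, B7->T, B7->F; hits B1=F, B2=T, B3=E, B6=F, B7=T, B7=F
union over all inputs: B1=T, B1=F, B2=T, B2=F, B3=S, B3=E, B4=T, B4=F, B5=F, B6=F, B7=T, B7=F (12 outcomes)
every size-1 subset falls short of the 12 outcomes (best: 8/12)
every size-2 subset falls short of the 12 outcomes (best: 11/12)
size 3: inputs {3, 7, 9} cover all 12 outcomes, and no lexicographically smaller subset of this size does

Answer: 3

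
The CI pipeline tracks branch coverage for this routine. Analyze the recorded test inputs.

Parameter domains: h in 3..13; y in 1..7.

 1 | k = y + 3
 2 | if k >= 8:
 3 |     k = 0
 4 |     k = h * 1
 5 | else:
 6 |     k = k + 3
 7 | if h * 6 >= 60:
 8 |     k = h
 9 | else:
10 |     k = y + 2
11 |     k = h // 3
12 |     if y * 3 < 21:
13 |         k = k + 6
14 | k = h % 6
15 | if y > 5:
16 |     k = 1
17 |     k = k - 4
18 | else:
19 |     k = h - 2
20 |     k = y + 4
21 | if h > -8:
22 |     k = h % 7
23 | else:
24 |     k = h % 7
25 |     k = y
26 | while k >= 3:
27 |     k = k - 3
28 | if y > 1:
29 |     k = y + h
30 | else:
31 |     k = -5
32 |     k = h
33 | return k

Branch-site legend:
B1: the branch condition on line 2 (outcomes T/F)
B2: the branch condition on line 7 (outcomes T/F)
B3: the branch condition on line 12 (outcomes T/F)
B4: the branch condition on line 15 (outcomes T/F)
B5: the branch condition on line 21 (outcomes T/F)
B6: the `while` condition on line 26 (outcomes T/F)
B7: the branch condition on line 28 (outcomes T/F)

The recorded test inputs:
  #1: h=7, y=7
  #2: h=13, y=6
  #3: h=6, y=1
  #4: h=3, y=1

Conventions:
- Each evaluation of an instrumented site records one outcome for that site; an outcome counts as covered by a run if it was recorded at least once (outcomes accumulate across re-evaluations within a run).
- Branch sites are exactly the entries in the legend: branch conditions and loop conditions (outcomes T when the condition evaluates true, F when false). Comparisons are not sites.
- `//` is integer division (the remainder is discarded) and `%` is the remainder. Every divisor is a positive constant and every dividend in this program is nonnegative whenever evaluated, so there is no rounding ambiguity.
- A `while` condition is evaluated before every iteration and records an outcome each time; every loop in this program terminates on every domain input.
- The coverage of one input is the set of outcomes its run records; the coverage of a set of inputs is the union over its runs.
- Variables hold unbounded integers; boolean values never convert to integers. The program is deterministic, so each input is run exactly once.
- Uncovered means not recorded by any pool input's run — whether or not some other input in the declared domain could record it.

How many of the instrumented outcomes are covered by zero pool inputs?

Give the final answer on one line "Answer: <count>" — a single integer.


input #1, h=7, y=7: events B1->T, B2->F, B3->F, B4->T, B5->T, B6->F, B7->T; outcomes B1=T, B2=F, B3=F, B4=T, B5=T, B6=F, B7=T
input #2, h=13, y=6: events B1->T, B2->T, B4->T, B5->T, B6->T, B6->T, B6->F, B7->T; outcomes B1=T, B2=T, B4=T, B5=T, B6=T, B6=F, B7=T
input #3, h=6, y=1: events B1->F, B2->F, B3->T, B4->F, B5->T, B6->T, B6->T, B6->F, B7->F; outcomes B1=F, B2=F, B3=T, B4=F, B5=T, B6=T, B6=F, B7=F
input #4, h=3, y=1: events B1->F, B2->F, B3->T, B4->F, B5->T, B6->T, B6->F, B7->F; outcomes B1=F, B2=F, B3=T, B4=F, B5=T, B6=T, B6=F, B7=F
union over the pool: B1=T, B1=F, B2=T, B2=F, B3=T, B3=F, B4=T, B4=F, B5=T, B6=T, B6=F, B7=T, B7=F
uncovered (1 of 14): B5=F
Answer: 1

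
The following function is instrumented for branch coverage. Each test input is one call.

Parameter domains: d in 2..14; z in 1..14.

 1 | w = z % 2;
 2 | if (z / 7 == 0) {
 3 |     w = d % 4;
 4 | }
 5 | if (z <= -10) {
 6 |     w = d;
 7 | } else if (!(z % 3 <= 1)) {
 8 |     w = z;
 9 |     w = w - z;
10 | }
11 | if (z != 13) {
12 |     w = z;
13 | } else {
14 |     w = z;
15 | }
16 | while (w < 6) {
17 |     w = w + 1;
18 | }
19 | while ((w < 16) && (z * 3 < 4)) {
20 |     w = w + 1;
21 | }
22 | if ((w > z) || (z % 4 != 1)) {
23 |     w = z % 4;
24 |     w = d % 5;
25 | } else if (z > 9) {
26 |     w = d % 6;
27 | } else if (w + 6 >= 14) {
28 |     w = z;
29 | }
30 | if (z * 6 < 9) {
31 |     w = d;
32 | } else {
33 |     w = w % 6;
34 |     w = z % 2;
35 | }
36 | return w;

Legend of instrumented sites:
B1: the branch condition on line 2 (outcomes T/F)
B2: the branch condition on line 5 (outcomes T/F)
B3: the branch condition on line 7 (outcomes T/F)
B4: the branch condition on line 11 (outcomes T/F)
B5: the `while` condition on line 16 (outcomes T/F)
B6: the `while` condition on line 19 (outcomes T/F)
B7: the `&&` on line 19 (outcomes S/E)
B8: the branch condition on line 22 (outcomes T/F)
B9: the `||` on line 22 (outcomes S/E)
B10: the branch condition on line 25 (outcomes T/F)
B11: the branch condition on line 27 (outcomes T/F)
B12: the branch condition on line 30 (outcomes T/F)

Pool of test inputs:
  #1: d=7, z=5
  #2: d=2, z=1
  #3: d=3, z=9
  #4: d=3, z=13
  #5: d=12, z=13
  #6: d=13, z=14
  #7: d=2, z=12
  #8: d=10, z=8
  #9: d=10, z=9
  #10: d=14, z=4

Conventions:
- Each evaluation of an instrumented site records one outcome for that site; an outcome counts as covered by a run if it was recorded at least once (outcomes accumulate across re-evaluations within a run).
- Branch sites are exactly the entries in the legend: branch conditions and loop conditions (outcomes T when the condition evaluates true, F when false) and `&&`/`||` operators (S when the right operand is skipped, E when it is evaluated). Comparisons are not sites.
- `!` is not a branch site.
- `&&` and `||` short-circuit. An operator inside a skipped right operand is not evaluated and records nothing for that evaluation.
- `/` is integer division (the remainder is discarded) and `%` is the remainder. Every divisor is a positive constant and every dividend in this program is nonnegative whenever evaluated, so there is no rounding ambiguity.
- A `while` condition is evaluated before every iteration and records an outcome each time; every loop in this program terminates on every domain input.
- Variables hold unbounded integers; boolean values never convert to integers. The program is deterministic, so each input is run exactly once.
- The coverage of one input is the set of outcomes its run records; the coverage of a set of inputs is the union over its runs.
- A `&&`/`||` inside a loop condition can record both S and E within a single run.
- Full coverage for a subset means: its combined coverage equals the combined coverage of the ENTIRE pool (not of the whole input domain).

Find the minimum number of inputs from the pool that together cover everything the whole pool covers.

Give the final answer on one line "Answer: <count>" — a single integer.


run #1 (d=7, z=5) runs B1->T, B2->F, B3->T, B4->T, B5->T, B5->F, B7->E, B6->F, B9->S, B8->T, B12->F; records B1=T, B2=F, B3=T, B4=T, B5=T, B5=F, B6=F, B7=E, B8=T, B9=S, B12=F
run #2 (d=2, z=1) runs B1->T, B2->F, B3->F, B4->T, B5->T, B5->T, B5->T, B5->T, B5->T, B5->F, B7->E, B6->T, B7->E, B6->T, ...; records B1=T, B2=F, B3=F, B4=T, B5=T, B5=F, B6=T, B6=F, B7=S, B7=E, B8=T, B9=S, B12=T
run #3 (d=3, z=9) runs B1->F, B2->F, B3->F, B4->T, B5->F, B7->E, B6->F, B9->E, B8->F, B10->F, B11->T, B12->F; records B1=F, B2=F, B3=F, B4=T, B5=F, B6=F, B7=E, B8=F, B9=E, B10=F, B11=T, B12=F
run #4 (d=3, z=13) runs B1->F, B2->F, B3->F, B4->F, B5->F, B7->E, B6->F, B9->E, B8->F, B10->T, B12->F; records B1=F, B2=F, B3=F, B4=F, B5=F, B6=F, B7=E, B8=F, B9=E, B10=T, B12=F
run #5 (d=12, z=13) runs B1->F, B2->F, B3->F, B4->F, B5->F, B7->E, B6->F, B9->E, B8->F, B10->T, B12->F; records B1=F, B2=F, B3=F, B4=F, B5=F, B6=F, B7=E, B8=F, B9=E, B10=T, B12=F
run #6 (d=13, z=14) runs B1->F, B2->F, B3->T, B4->T, B5->F, B7->E, B6->F, B9->E, B8->T, B12->F; records B1=F, B2=F, B3=T, B4=T, B5=F, B6=F, B7=E, B8=T, B9=E, B12=F
run #7 (d=2, z=12) runs B1->F, B2->F, B3->F, B4->T, B5->F, B7->E, B6->F, B9->E, B8->T, B12->F; records B1=F, B2=F, B3=F, B4=T, B5=F, B6=F, B7=E, B8=T, B9=E, B12=F
run #8 (d=10, z=8) runs B1->F, B2->F, B3->T, B4->T, B5->F, B7->E, B6->F, B9->E, B8->T, B12->F; records B1=F, B2=F, B3=T, B4=T, B5=F, B6=F, B7=E, B8=T, B9=E, B12=F
run #9 (d=10, z=9) runs B1->F, B2->F, B3->F, B4->T, B5->F, B7->E, B6->F, B9->E, B8->F, B10->F, B11->T, B12->F; records B1=F, B2=F, B3=F, B4=T, B5=F, B6=F, B7=E, B8=F, B9=E, B10=F, B11=T, B12=F
run #10 (d=14, z=4) runs B1->T, B2->F, B3->F, B4->T, B5->T, B5->T, B5->F, B7->E, B6->F, B9->S, B8->T, B12->F; records B1=T, B2=F, B3=F, B4=T, B5=T, B5=F, B6=F, B7=E, B8=T, B9=S, B12=F
the full pool covers 22 outcomes: B1=T, B1=F, B2=F, B3=T, B3=F, B4=T, B4=F, B5=T, B5=F, B6=T, B6=F, B7=S, B7=E, B8=T, B8=F, B9=S, B9=E, B10=T, B10=F, B11=T, B12=T, B12=F
every size-1 subset falls short of the 22 outcomes (best: 13/22)
every size-2 subset falls short of the 22 outcomes (best: 19/22)
every size-3 subset falls short of the 22 outcomes (best: 21/22)
the canonical winner is {1, 2, 3, 4}: size 4, full 22-outcome coverage, earliest index list among size-4 covers
Answer: 4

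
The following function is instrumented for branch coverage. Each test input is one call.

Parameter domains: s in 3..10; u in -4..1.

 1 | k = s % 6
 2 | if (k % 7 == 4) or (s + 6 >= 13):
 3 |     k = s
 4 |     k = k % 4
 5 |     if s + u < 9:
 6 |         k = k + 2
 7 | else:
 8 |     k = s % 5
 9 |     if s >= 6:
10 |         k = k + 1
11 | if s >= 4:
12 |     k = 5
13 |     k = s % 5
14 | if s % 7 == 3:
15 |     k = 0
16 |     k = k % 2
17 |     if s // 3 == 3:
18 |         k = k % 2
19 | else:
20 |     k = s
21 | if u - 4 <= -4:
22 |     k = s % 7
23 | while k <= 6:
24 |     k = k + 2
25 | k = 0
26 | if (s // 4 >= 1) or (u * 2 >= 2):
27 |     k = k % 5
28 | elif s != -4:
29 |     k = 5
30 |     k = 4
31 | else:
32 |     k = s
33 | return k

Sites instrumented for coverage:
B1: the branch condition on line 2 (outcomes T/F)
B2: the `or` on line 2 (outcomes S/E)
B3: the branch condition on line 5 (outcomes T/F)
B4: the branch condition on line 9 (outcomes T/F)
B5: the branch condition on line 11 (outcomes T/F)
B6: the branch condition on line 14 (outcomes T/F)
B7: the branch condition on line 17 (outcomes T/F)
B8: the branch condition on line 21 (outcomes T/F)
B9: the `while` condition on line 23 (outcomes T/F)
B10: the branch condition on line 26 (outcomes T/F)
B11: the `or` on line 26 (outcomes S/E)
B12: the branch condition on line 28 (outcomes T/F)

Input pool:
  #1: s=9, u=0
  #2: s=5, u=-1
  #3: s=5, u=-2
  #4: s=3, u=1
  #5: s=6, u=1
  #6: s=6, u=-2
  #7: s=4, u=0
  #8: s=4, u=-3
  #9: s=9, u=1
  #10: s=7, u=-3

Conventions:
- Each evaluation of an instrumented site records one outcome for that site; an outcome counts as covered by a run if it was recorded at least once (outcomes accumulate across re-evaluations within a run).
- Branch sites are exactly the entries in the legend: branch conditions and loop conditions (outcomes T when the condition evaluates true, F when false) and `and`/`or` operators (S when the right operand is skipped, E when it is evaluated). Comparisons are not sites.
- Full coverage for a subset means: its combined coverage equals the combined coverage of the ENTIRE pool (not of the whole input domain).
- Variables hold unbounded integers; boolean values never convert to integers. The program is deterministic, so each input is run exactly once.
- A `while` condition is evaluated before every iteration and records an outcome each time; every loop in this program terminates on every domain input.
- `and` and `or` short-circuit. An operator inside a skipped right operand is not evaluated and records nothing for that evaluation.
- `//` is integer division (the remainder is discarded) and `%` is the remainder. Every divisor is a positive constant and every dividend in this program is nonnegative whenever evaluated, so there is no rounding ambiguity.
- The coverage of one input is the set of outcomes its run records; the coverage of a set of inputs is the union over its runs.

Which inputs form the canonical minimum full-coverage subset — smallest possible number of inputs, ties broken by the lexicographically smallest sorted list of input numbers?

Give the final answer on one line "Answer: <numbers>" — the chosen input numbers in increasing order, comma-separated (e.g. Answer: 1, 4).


input #1 (s=9, u=0): events B2->E, B1->T, B3->F, B5->T, B6->F, B8->T, B9->T, B9->T, B9->T, B9->F, B11->S, B10->T; covers B1=T, B2=E, B3=F, B5=T, B6=F, B8=T, B9=T, B9=F, B10=T, B11=S
input #2 (s=5, u=-1): events B2->E, B1->F, B4->F, B5->T, B6->F, B8->T, B9->T, B9->F, B11->S, B10->T; covers B1=F, B2=E, B4=F, B5=T, B6=F, B8=T, B9=T, B9=F, B10=T, B11=S
input #3 (s=5, u=-2): events B2->E, B1->F, B4->F, B5->T, B6->F, B8->T, B9->T, B9->F, B11->S, B10->T; covers B1=F, B2=E, B4=F, B5=T, B6=F, B8=T, B9=T, B9=F, B10=T, B11=S
input #4 (s=3, u=1): events B2->E, B1->F, B4->F, B5->F, B6->T, B7->F, B8->F, B9->T, B9->T, B9->T, B9->T, B9->F, B11->E, B10->T; covers B1=F, B2=E, B4=F, B5=F, B6=T, B7=F, B8=F, B9=T, B9=F, B10=T, B11=E
input #5 (s=6, u=1): events B2->E, B1->F, B4->T, B5->T, B6->F, B8->F, B9->T, B9->F, B11->S, B10->T; covers B1=F, B2=E, B4=T, B5=T, B6=F, B8=F, B9=T, B9=F, B10=T, B11=S
input #6 (s=6, u=-2): events B2->E, B1->F, B4->T, B5->T, B6->F, B8->T, B9->T, B9->F, B11->S, B10->T; covers B1=F, B2=E, B4=T, B5=T, B6=F, B8=T, B9=T, B9=F, B10=T, B11=S
input #7 (s=4, u=0): events B2->S, B1->T, B3->T, B5->T, B6->F, B8->T, B9->T, B9->T, B9->F, B11->S, B10->T; covers B1=T, B2=S, B3=T, B5=T, B6=F, B8=T, B9=T, B9=F, B10=T, B11=S
input #8 (s=4, u=-3): events B2->S, B1->T, B3->T, B5->T, B6->F, B8->T, B9->T, B9->T, B9->F, B11->S, B10->T; covers B1=T, B2=S, B3=T, B5=T, B6=F, B8=T, B9=T, B9=F, B10=T, B11=S
input #9 (s=9, u=1): events B2->E, B1->T, B3->F, B5->T, B6->F, B8->F, B9->F, B11->S, B10->T; covers B1=T, B2=E, B3=F, B5=T, B6=F, B8=F, B9=F, B10=T, B11=S
input #10 (s=7, u=-3): events B2->E, B1->T, B3->T, B5->T, B6->F, B8->T, B9->T, B9->T, B9->T, B9->T, B9->F, B11->S, B10->T; covers B1=T, B2=E, B3=T, B5=T, B6=F, B8=T, B9=T, B9=F, B10=T, B11=S
union over all inputs: B1=T, B1=F, B2=S, B2=E, B3=T, B3=F, B4=T, B4=F, B5=T, B5=F, B6=T, B6=F, B7=F, B8=T, B8=F, B9=T, B9=F, B10=T, B11=S, B11=E (20 outcomes)
checked all size-1 subsets: none covers 20 outcomes (max 11/20)
checked all size-2 subsets: none covers 20 outcomes (max 18/20)
checked all size-3 subsets: none covers 20 outcomes (max 19/20)
size 4: inputs {1, 4, 5, 7} cover all 20 outcomes, and no lexicographically smaller subset of this size does
Answer: 1, 4, 5, 7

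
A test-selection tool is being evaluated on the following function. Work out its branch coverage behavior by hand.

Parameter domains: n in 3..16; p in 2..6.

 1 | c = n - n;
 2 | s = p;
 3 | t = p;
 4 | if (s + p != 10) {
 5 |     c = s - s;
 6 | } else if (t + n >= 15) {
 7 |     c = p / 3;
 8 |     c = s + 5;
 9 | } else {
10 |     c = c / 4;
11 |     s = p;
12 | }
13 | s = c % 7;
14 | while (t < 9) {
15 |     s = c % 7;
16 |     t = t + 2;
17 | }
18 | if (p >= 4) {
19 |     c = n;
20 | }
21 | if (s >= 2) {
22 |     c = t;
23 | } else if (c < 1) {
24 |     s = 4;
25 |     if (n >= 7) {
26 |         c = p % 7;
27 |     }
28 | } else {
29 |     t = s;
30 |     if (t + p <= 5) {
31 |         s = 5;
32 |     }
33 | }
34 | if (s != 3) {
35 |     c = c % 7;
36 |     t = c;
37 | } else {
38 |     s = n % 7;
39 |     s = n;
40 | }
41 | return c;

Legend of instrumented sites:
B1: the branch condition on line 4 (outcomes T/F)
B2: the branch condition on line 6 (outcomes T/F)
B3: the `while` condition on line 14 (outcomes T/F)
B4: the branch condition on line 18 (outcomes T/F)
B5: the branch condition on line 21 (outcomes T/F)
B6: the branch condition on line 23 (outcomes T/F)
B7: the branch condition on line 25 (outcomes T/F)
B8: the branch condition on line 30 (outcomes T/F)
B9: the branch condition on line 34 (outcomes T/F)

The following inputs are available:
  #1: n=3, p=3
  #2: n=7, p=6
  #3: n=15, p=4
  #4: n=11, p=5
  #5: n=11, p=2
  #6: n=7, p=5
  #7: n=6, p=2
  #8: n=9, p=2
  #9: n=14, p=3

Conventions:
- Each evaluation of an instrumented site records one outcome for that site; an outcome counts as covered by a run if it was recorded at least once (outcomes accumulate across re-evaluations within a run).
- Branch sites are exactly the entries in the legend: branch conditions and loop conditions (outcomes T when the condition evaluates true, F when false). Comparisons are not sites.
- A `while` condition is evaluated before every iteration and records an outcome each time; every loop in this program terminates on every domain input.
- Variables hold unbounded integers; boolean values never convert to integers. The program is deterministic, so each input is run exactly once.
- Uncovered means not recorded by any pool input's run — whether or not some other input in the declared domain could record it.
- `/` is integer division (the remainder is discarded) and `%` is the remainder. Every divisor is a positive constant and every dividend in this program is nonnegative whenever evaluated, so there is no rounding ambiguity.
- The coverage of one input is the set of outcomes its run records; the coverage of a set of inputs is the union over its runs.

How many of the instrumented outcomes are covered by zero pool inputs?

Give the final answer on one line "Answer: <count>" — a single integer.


run #1 (n=3, p=3) records B1=T, B3=T, B3=F, B4=F, B5=F, B6=T, B7=F, B9=T
run #2 (n=7, p=6) records B1=T, B3=T, B3=F, B4=T, B5=F, B6=F, B8=F, B9=T
run #3 (n=15, p=4) records B1=T, B3=T, B3=F, B4=T, B5=F, B6=F, B8=T, B9=T
run #4 (n=11, p=5) records B1=F, B2=T, B3=T, B3=F, B4=T, B5=T, B9=F
run #5 (n=11, p=2) records B1=T, B3=T, B3=F, B4=F, B5=F, B6=T, B7=T, B9=T
run #6 (n=7, p=5) records B1=F, B2=F, B3=T, B3=F, B4=T, B5=F, B6=F, B8=T, B9=T
run #7 (n=6, p=2) records B1=T, B3=T, B3=F, B4=F, B5=F, B6=T, B7=F, B9=T
run #8 (n=9, p=2) records B1=T, B3=T, B3=F, B4=F, B5=F, B6=T, B7=T, B9=T
run #9 (n=14, p=3) records B1=T, B3=T, B3=F, B4=F, B5=F, B6=T, B7=T, B9=T
union over the pool: B1=T, B1=F, B2=T, B2=F, B3=T, B3=F, B4=T, B4=F, B5=T, B5=F, B6=T, B6=F, B7=T, B7=F, B8=T, B8=F, B9=T, B9=F
uncovered (0 of 18): none
Answer: 0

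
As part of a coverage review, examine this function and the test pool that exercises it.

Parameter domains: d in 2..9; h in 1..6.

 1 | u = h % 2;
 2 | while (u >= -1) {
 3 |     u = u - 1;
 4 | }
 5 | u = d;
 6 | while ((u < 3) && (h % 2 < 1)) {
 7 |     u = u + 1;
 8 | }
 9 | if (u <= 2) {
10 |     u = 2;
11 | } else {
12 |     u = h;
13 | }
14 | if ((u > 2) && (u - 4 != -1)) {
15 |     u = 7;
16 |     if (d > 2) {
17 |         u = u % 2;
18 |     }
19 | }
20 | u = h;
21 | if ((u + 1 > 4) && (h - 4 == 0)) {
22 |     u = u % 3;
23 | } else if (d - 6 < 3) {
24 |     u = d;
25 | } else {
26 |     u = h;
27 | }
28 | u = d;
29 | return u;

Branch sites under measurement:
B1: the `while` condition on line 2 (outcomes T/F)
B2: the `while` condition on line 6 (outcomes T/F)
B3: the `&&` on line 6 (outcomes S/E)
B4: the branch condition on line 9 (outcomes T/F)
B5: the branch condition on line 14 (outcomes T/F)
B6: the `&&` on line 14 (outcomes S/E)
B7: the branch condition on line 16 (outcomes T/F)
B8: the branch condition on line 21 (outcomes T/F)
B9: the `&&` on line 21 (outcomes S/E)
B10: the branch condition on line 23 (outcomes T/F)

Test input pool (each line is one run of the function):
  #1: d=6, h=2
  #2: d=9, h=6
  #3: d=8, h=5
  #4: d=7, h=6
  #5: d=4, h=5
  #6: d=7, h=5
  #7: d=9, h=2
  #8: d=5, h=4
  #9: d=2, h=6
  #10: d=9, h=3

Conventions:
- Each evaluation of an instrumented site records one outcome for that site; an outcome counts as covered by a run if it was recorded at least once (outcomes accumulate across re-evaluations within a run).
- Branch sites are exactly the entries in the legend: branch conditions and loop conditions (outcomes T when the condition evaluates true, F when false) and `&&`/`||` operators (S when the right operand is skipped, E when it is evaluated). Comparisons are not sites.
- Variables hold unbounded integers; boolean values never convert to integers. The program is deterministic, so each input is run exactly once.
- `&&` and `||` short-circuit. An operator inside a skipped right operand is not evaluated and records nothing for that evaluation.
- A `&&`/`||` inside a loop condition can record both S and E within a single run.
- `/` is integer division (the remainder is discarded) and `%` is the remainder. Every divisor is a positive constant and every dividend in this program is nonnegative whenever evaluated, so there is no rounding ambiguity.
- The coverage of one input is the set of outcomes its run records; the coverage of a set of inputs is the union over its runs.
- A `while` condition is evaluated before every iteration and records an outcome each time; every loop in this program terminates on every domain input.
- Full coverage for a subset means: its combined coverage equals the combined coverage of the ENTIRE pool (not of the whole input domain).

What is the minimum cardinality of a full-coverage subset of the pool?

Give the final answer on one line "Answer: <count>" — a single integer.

#1 (d=6, h=2) -> B1->T, B1->T, B1->F, B3->S, B2->F, B4->F, B6->S, B5->F, B9->S, B8->F, B10->T; covered: B1=T, B1=F, B2=F, B3=S, B4=F, B5=F, B6=S, B8=F, B9=S, B10=T
#2 (d=9, h=6) -> B1->T, B1->T, B1->F, B3->S, B2->F, B4->F, B6->E, B5->T, B7->T, B9->E, B8->F, B10->F; covered: B1=T, B1=F, B2=F, B3=S, B4=F, B5=T, B6=E, B7=T, B8=F, B9=E, B10=F
#3 (d=8, h=5) -> B1->T, B1->T, B1->T, B1->F, B3->S, B2->F, B4->F, B6->E, B5->T, B7->T, B9->E, B8->F, B10->T; covered: B1=T, B1=F, B2=F, B3=S, B4=F, B5=T, B6=E, B7=T, B8=F, B9=E, B10=T
#4 (d=7, h=6) -> B1->T, B1->T, B1->F, B3->S, B2->F, B4->F, B6->E, B5->T, B7->T, B9->E, B8->F, B10->T; covered: B1=T, B1=F, B2=F, B3=S, B4=F, B5=T, B6=E, B7=T, B8=F, B9=E, B10=T
#5 (d=4, h=5) -> B1->T, B1->T, B1->T, B1->F, B3->S, B2->F, B4->F, B6->E, B5->T, B7->T, B9->E, B8->F, B10->T; covered: B1=T, B1=F, B2=F, B3=S, B4=F, B5=T, B6=E, B7=T, B8=F, B9=E, B10=T
#6 (d=7, h=5) -> B1->T, B1->T, B1->T, B1->F, B3->S, B2->F, B4->F, B6->E, B5->T, B7->T, B9->E, B8->F, B10->T; covered: B1=T, B1=F, B2=F, B3=S, B4=F, B5=T, B6=E, B7=T, B8=F, B9=E, B10=T
#7 (d=9, h=2) -> B1->T, B1->T, B1->F, B3->S, B2->F, B4->F, B6->S, B5->F, B9->S, B8->F, B10->F; covered: B1=T, B1=F, B2=F, B3=S, B4=F, B5=F, B6=S, B8=F, B9=S, B10=F
#8 (d=5, h=4) -> B1->T, B1->T, B1->F, B3->S, B2->F, B4->F, B6->E, B5->T, B7->T, B9->E, B8->T; covered: B1=T, B1=F, B2=F, B3=S, B4=F, B5=T, B6=E, B7=T, B8=T, B9=E
#9 (d=2, h=6) -> B1->T, B1->T, B1->F, B3->E, B2->T, B3->S, B2->F, B4->F, B6->E, B5->T, B7->F, B9->E, B8->F, B10->T; covered: B1=T, B1=F, B2=T, B2=F, B3=S, B3=E, B4=F, B5=T, B6=E, B7=F, B8=F, B9=E, B10=T
#10 (d=9, h=3) -> B1->T, B1->T, B1->T, B1->F, B3->S, B2->F, B4->F, B6->E, B5->F, B9->S, B8->F, B10->F; covered: B1=T, B1=F, B2=F, B3=S, B4=F, B5=F, B6=E, B8=F, B9=S, B10=F
together the pool reaches 19 outcomes: B1=T, B1=F, B2=T, B2=F, B3=S, B3=E, B4=F, B5=T, B5=F, B6=S, B6=E, B7=T, B7=F, B8=T, B8=F, B9=S, B9=E, B10=T, B10=F
every size-1 subset falls short of the 19 outcomes (best: 13/19)
every size-2 subset falls short of the 19 outcomes (best: 17/19)
inputs {7, 8, 9} (size 3) cover everything; no size-3 subset with a lexicographically smaller index list covers all 19

Answer: 3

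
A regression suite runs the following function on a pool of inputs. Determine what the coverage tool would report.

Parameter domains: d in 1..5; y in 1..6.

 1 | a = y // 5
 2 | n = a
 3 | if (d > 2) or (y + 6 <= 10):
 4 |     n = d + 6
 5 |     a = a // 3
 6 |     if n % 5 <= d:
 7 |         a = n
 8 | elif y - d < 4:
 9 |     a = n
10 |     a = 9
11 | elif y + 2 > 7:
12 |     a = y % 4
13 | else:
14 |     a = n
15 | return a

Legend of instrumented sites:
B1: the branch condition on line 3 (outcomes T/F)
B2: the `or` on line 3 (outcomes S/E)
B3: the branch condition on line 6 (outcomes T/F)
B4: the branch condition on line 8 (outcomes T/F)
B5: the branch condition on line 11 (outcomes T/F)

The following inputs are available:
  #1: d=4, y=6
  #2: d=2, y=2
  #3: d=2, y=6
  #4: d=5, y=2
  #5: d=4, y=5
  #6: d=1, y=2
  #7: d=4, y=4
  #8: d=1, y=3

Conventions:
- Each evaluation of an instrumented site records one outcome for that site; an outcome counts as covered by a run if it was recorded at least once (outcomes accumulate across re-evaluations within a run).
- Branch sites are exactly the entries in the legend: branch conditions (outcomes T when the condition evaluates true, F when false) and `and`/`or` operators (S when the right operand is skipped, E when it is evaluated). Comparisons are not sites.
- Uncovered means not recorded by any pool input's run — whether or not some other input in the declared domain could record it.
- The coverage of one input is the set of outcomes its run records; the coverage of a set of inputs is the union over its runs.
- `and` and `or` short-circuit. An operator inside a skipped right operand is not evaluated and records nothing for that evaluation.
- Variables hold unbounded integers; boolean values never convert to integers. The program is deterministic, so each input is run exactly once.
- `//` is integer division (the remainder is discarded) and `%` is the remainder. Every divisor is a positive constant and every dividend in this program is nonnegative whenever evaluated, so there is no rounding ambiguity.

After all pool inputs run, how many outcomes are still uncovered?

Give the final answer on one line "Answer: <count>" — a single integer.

input #1 (d=4, y=6): events B2->S, B1->T, B3->T; covers B1=T, B2=S, B3=T
input #2 (d=2, y=2): events B2->E, B1->T, B3->F; covers B1=T, B2=E, B3=F
input #3 (d=2, y=6): events B2->E, B1->F, B4->F, B5->T; covers B1=F, B2=E, B4=F, B5=T
input #4 (d=5, y=2): events B2->S, B1->T, B3->T; covers B1=T, B2=S, B3=T
input #5 (d=4, y=5): events B2->S, B1->T, B3->T; covers B1=T, B2=S, B3=T
input #6 (d=1, y=2): events B2->E, B1->T, B3->F; covers B1=T, B2=E, B3=F
input #7 (d=4, y=4): events B2->S, B1->T, B3->T; covers B1=T, B2=S, B3=T
input #8 (d=1, y=3): events B2->E, B1->T, B3->F; covers B1=T, B2=E, B3=F
union over the pool: B1=T, B1=F, B2=S, B2=E, B3=T, B3=F, B4=F, B5=T
uncovered (2 of 10): B4=T, B5=F

Answer: 2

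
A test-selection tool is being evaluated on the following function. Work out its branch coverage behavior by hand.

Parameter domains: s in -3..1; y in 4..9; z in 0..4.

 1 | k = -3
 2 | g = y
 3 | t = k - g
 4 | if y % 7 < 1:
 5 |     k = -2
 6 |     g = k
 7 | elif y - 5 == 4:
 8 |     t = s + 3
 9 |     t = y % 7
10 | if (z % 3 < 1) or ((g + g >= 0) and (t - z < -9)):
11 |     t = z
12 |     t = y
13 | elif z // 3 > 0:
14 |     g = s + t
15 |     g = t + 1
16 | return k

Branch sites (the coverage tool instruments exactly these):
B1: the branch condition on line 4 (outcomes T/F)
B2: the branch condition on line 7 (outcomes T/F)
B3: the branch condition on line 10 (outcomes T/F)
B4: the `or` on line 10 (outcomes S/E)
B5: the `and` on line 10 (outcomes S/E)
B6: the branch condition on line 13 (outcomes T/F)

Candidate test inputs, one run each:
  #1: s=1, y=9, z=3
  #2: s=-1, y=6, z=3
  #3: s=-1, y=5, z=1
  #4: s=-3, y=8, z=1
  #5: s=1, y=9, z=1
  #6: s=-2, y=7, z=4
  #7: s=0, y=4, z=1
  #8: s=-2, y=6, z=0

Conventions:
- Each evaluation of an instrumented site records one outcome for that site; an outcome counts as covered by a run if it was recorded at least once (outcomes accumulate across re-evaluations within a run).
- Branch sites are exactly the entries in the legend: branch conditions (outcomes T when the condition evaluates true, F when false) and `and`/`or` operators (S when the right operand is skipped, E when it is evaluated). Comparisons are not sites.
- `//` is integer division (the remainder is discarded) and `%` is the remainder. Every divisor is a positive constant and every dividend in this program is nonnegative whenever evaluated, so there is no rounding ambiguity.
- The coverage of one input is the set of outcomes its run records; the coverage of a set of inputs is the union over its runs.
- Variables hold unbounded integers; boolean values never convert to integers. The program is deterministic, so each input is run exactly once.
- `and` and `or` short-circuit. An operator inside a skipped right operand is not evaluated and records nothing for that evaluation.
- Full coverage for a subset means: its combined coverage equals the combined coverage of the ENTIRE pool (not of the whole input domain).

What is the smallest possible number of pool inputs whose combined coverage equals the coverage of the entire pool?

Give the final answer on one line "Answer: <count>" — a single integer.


test 1 (s=1, y=9, z=3) hits B1=F, B2=T, B3=T, B4=S
test 2 (s=-1, y=6, z=3) hits B1=F, B2=F, B3=T, B4=S
test 3 (s=-1, y=5, z=1) hits B1=F, B2=F, B3=F, B4=E, B5=E, B6=F
test 4 (s=-3, y=8, z=1) hits B1=F, B2=F, B3=T, B4=E, B5=E
test 5 (s=1, y=9, z=1) hits B1=F, B2=T, B3=F, B4=E, B5=E, B6=F
test 6 (s=-2, y=7, z=4) hits B1=T, B3=F, B4=E, B5=S, B6=T
test 7 (s=0, y=4, z=1) hits B1=F, B2=F, B3=F, B4=E, B5=E, B6=F
test 8 (s=-2, y=6, z=0) hits B1=F, B2=F, B3=T, B4=S
together the pool reaches 12 outcomes: B1=T, B1=F, B2=T, B2=F, B3=T, B3=F, B4=S, B4=E, B5=S, B5=E, B6=T, B6=F
checked all size-1 subsets: none covers 12 outcomes (max 6/12)
checked all size-2 subsets: none covers 12 outcomes (max 9/12)
at size 3, {1, 3, 6} reaches all 12 outcomes; every lexicographically earlier size-3 subset fails
Answer: 3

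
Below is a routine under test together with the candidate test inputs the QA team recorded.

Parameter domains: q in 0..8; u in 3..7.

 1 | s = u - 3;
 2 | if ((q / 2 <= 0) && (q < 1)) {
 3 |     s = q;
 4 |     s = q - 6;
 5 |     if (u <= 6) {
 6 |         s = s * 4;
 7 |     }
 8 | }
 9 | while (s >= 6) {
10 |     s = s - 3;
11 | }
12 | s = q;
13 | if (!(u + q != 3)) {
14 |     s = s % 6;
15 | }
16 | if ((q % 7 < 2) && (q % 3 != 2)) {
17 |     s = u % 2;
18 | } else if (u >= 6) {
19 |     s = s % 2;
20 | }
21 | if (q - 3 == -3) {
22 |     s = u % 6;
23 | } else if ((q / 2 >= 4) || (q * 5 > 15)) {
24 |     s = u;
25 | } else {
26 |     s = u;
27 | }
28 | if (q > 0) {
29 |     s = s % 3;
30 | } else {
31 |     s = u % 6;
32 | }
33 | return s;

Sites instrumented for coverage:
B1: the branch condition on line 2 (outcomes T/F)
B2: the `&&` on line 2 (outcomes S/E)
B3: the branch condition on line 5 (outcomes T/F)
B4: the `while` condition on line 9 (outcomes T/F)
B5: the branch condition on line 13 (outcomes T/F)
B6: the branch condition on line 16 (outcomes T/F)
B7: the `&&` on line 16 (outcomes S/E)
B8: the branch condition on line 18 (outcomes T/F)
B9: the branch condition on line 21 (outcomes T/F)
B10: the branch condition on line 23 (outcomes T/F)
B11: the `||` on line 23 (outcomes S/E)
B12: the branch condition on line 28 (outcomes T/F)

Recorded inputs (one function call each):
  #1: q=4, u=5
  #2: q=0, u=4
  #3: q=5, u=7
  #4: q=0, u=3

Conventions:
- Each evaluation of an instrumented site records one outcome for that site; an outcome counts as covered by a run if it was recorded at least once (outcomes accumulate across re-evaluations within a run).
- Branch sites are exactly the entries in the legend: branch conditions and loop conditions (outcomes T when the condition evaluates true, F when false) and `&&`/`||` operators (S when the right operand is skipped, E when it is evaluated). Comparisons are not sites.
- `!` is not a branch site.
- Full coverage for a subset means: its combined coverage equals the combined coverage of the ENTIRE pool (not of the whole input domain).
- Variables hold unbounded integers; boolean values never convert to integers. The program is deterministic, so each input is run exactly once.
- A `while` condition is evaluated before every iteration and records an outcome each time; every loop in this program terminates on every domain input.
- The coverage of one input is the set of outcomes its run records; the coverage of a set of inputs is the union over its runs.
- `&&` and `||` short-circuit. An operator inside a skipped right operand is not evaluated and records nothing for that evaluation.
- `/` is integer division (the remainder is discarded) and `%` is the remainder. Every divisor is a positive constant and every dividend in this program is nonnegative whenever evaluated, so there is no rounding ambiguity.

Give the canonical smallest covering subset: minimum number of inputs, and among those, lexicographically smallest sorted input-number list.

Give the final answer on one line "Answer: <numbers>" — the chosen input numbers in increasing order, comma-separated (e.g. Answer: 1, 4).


#1 (q=4, u=5) -> B2->S, B1->F, B4->F, B5->F, B7->S, B6->F, B8->F, B9->F, B11->E, B10->T, B12->T; covered: B1=F, B2=S, B4=F, B5=F, B6=F, B7=S, B8=F, B9=F, B10=T, B11=E, B12=T
#2 (q=0, u=4) -> B2->E, B1->T, B3->T, B4->F, B5->F, B7->E, B6->T, B9->T, B12->F; covered: B1=T, B2=E, B3=T, B4=F, B5=F, B6=T, B7=E, B9=T, B12=F
#3 (q=5, u=7) -> B2->S, B1->F, B4->F, B5->F, B7->S, B6->F, B8->T, B9->F, B11->E, B10->T, B12->T; covered: B1=F, B2=S, B4=F, B5=F, B6=F, B7=S, B8=T, B9=F, B10=T, B11=E, B12=T
#4 (q=0, u=3) -> B2->E, B1->T, B3->T, B4->F, B5->T, B7->E, B6->T, B9->T, B12->F; covered: B1=T, B2=E, B3=T, B4=F, B5=T, B6=T, B7=E, B9=T, B12=F
together the pool reaches 20 outcomes: B1=T, B1=F, B2=S, B2=E, B3=T, B4=F, B5=T, B5=F, B6=T, B6=F, B7=S, B7=E, B8=T, B8=F, B9=T, B9=F, B10=T, B11=E, B12=T, B12=F
size 1 is not enough: best union over all size-1 subsets is 11/20
size 2 is not enough: best union over all size-2 subsets is 19/20
size 3: inputs {1, 3, 4} cover all 20 outcomes, and no lexicographically smaller subset of this size does
Answer: 1, 3, 4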